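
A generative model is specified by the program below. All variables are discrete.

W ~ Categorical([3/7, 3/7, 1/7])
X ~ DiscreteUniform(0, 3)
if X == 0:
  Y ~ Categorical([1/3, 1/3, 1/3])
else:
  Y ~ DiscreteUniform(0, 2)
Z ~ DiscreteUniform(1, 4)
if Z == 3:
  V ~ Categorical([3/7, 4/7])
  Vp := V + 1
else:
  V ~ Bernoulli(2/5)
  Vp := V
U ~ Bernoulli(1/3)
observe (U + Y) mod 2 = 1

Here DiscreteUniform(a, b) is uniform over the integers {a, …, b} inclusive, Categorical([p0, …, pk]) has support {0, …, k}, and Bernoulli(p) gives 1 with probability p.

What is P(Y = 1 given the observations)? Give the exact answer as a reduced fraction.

P(Y = 1 | obs) = 1/2

Enumerate traces; 288 have nonzero weight after conditioning:
  (W=0, X=0, Y=0, Z=1, V=0, U=1) weight 1/560
  (W=0, X=0, Y=0, Z=1, V=1, U=1) weight 1/840
  (W=0, X=0, Y=0, Z=2, V=0, U=1) weight 1/560
  (W=0, X=0, Y=0, Z=2, V=1, U=1) weight 1/840
  (W=0, X=0, Y=0, Z=3, V=0, U=1) weight 1/784
  (W=0, X=0, Y=0, Z=3, V=1, U=1) weight 1/588
  (W=0, X=0, Y=0, Z=4, V=0, U=1) weight 1/560
  (W=0, X=0, Y=0, Z=4, V=1, U=1) weight 1/840
  (W=0, X=0, Y=1, Z=1, V=0, U=0) weight 1/280
  (W=0, X=0, Y=2, Z=1, V=0, U=1) weight 1/560
  … 278 more
Group by Y:
  weight(Y=0) = 1/9
  weight(Y=1) = 2/9
  weight(Y=2) = 1/9
Total weight = 1/9 + 2/9 + 1/9 = 4/9
P(Y=0 | obs) = 1/9 / 4/9 = 1/4
P(Y=1 | obs) = 2/9 / 4/9 = 1/2
P(Y=2 | obs) = 1/9 / 4/9 = 1/4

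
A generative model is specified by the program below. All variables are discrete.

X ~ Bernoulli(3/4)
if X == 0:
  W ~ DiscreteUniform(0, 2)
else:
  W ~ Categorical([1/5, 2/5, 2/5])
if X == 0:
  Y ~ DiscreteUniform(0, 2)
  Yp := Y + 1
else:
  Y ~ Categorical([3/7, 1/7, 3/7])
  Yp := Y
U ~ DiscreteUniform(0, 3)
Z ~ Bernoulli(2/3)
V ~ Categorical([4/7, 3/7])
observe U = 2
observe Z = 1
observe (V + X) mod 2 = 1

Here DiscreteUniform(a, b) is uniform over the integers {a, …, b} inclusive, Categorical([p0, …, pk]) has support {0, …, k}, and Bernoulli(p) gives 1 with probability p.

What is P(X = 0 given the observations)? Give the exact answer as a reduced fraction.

Enumerate traces; 18 have nonzero weight after conditioning:
  (X=0, W=0, Y=0, U=2, Z=1, V=1) weight 1/504
  (X=0, W=0, Y=1, U=2, Z=1, V=1) weight 1/504
  (X=0, W=0, Y=2, U=2, Z=1, V=1) weight 1/504
  (X=0, W=1, Y=0, U=2, Z=1, V=1) weight 1/504
  (X=0, W=1, Y=1, U=2, Z=1, V=1) weight 1/504
  (X=0, W=1, Y=2, U=2, Z=1, V=1) weight 1/504
  (X=0, W=2, Y=0, U=2, Z=1, V=1) weight 1/504
  (X=0, W=2, Y=1, U=2, Z=1, V=1) weight 1/504
  (X=1, W=0, Y=0, U=2, Z=1, V=0) weight 3/490
  … 9 more
Group by X:
  weight(X=0) = 1/56
  weight(X=1) = 1/14
Total weight = 1/56 + 1/14 = 5/56
P(X=0 | obs) = 1/56 / 5/56 = 1/5
P(X=1 | obs) = 1/14 / 5/56 = 4/5

P(X = 0 | obs) = 1/5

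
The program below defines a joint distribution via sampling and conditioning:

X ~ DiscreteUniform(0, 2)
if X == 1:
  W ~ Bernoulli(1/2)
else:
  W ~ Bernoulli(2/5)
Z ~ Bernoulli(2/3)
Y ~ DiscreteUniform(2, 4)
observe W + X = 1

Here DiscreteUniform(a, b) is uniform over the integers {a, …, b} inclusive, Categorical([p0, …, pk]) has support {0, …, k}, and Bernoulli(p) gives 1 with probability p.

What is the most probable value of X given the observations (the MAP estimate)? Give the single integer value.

argmax_v P(X = v | obs) = 1

Enumerate traces; 12 have nonzero weight after conditioning:
  (X=0, W=1, Z=0, Y=2) weight 2/135
  (X=0, W=1, Z=0, Y=3) weight 2/135
  (X=0, W=1, Z=0, Y=4) weight 2/135
  (X=0, W=1, Z=1, Y=2) weight 4/135
  (X=0, W=1, Z=1, Y=3) weight 4/135
  (X=0, W=1, Z=1, Y=4) weight 4/135
  (X=1, W=0, Z=0, Y=2) weight 1/54
  (X=1, W=0, Z=0, Y=3) weight 1/54
  … 4 more
Group by X:
  weight(X=0) = 2/15
  weight(X=1) = 1/6
Total weight = 2/15 + 1/6 = 3/10
P(X=0 | obs) = 2/15 / 3/10 = 4/9
P(X=1 | obs) = 1/6 / 3/10 = 5/9
argmax = 1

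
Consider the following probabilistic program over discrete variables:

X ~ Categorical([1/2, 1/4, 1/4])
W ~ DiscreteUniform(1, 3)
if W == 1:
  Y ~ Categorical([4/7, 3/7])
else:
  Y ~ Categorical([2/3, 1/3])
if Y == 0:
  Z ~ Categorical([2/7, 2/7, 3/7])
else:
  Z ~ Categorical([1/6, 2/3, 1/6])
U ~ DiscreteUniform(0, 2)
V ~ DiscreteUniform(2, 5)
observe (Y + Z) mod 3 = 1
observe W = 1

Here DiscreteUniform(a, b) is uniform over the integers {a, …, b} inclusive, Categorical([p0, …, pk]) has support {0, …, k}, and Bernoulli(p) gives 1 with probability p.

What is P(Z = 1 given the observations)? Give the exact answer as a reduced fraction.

P(Z = 1 | obs) = 16/23

Enumerate traces; 72 have nonzero weight after conditioning:
  (X=0, W=1, Y=0, Z=1, U=0, V=2) weight 1/441
  (X=0, W=1, Y=0, Z=1, U=0, V=3) weight 1/441
  (X=0, W=1, Y=0, Z=1, U=0, V=4) weight 1/441
  (X=0, W=1, Y=0, Z=1, U=0, V=5) weight 1/441
  (X=0, W=1, Y=0, Z=1, U=1, V=2) weight 1/441
  (X=0, W=1, Y=0, Z=1, U=1, V=3) weight 1/441
  (X=0, W=1, Y=0, Z=1, U=1, V=4) weight 1/441
  (X=0, W=1, Y=0, Z=1, U=1, V=5) weight 1/441
  (X=0, W=1, Y=1, Z=0, U=0, V=2) weight 1/1008
  … 63 more
Group by Z:
  weight(Z=0) = 1/42
  weight(Z=1) = 8/147
Total weight = 1/42 + 8/147 = 23/294
P(Z=0 | obs) = 1/42 / 23/294 = 7/23
P(Z=1 | obs) = 8/147 / 23/294 = 16/23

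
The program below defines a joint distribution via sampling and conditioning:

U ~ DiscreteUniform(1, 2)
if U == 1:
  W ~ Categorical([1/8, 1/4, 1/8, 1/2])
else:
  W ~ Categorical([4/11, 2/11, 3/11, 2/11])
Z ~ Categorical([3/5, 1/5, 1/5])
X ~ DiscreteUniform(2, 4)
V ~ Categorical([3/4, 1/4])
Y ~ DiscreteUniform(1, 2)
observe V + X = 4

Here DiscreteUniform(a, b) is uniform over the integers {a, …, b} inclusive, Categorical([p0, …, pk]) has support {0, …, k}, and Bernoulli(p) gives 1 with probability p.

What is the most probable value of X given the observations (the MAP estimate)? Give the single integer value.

Enumerate traces; 96 have nonzero weight after conditioning:
  (U=1, W=0, Z=0, X=3, V=1, Y=1) weight 1/640
  (U=1, W=0, Z=0, X=3, V=1, Y=2) weight 1/640
  (U=1, W=0, Z=0, X=4, V=0, Y=1) weight 3/640
  (U=1, W=0, Z=0, X=4, V=0, Y=2) weight 3/640
  (U=1, W=0, Z=1, X=3, V=1, Y=1) weight 1/1920
  (U=1, W=0, Z=1, X=3, V=1, Y=2) weight 1/1920
  (U=1, W=0, Z=1, X=4, V=0, Y=1) weight 1/640
  (U=1, W=0, Z=1, X=4, V=0, Y=2) weight 1/640
  … 88 more
Group by X:
  weight(X=3) = 1/12
  weight(X=4) = 1/4
Total weight = 1/12 + 1/4 = 1/3
P(X=3 | obs) = 1/12 / 1/3 = 1/4
P(X=4 | obs) = 1/4 / 1/3 = 3/4
argmax = 4

argmax_v P(X = v | obs) = 4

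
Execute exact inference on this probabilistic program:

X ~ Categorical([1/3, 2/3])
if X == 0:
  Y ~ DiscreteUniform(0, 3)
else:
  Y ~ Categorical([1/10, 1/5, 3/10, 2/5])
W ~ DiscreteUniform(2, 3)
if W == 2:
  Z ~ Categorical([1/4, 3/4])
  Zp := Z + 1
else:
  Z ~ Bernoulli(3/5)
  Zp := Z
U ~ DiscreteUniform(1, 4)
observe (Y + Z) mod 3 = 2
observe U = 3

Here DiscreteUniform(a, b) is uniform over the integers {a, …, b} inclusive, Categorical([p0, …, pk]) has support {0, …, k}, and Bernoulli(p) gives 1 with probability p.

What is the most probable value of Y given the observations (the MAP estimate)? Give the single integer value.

argmax_v P(Y = v | obs) = 1

Enumerate traces; 8 have nonzero weight after conditioning:
  (X=0, Y=1, W=2, Z=1, U=3) weight 1/128
  (X=0, Y=1, W=3, Z=1, U=3) weight 1/160
  (X=0, Y=2, W=2, Z=0, U=3) weight 1/384
  (X=0, Y=2, W=3, Z=0, U=3) weight 1/240
  (X=1, Y=1, W=2, Z=1, U=3) weight 1/80
  (X=1, Y=1, W=3, Z=1, U=3) weight 1/100
  (X=1, Y=2, W=2, Z=0, U=3) weight 1/160
  (X=1, Y=2, W=3, Z=0, U=3) weight 1/100
Group by Y:
  weight(Y=1) = 117/3200
  weight(Y=2) = 221/9600
Total weight = 117/3200 + 221/9600 = 143/2400
P(Y=1 | obs) = 117/3200 / 143/2400 = 27/44
P(Y=2 | obs) = 221/9600 / 143/2400 = 17/44
argmax = 1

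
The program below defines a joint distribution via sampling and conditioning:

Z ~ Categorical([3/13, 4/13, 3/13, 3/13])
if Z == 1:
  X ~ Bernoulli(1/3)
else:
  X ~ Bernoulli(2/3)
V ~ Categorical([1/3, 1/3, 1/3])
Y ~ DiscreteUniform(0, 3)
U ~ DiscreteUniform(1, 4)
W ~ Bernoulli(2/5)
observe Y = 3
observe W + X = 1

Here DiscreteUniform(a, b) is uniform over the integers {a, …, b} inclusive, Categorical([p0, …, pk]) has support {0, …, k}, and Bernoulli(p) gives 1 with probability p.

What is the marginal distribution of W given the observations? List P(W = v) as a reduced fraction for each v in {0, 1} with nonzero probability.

Enumerate traces; 96 have nonzero weight after conditioning:
  (Z=0, X=0, V=0, Y=3, U=1, W=1) weight 1/1560
  (Z=0, X=0, V=0, Y=3, U=2, W=1) weight 1/1560
  (Z=0, X=0, V=0, Y=3, U=3, W=1) weight 1/1560
  (Z=0, X=0, V=0, Y=3, U=4, W=1) weight 1/1560
  (Z=0, X=0, V=1, Y=3, U=1, W=1) weight 1/1560
  (Z=0, X=0, V=1, Y=3, U=2, W=1) weight 1/1560
  (Z=0, X=0, V=1, Y=3, U=3, W=1) weight 1/1560
  (Z=0, X=0, V=1, Y=3, U=4, W=1) weight 1/1560
  (Z=0, X=1, V=0, Y=3, U=1, W=0) weight 1/520
  … 87 more
Group by W:
  weight(W=0) = 11/130
  weight(W=1) = 17/390
Total weight = 11/130 + 17/390 = 5/39
P(W=0 | obs) = 11/130 / 5/39 = 33/50
P(W=1 | obs) = 17/390 / 5/39 = 17/50

P(W=0) = 33/50, P(W=1) = 17/50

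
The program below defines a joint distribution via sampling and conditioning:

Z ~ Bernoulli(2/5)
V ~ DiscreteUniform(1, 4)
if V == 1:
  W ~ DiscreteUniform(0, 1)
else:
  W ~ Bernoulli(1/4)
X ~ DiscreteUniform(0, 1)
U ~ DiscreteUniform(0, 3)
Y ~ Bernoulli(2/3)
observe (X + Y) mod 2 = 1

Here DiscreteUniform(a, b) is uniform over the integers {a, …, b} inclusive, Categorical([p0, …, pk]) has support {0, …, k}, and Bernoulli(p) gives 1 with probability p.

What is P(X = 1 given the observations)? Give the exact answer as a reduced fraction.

P(X = 1 | obs) = 1/3

Enumerate traces; 128 have nonzero weight after conditioning:
  (Z=0, V=1, W=0, X=0, U=0, Y=1) weight 1/160
  (Z=0, V=1, W=0, X=0, U=1, Y=1) weight 1/160
  (Z=0, V=1, W=0, X=0, U=2, Y=1) weight 1/160
  (Z=0, V=1, W=0, X=0, U=3, Y=1) weight 1/160
  (Z=0, V=1, W=0, X=1, U=0, Y=0) weight 1/320
  (Z=0, V=1, W=0, X=1, U=1, Y=0) weight 1/320
  (Z=0, V=1, W=0, X=1, U=2, Y=0) weight 1/320
  (Z=0, V=1, W=0, X=1, U=3, Y=0) weight 1/320
  … 120 more
Group by X:
  weight(X=0) = 1/3
  weight(X=1) = 1/6
Total weight = 1/3 + 1/6 = 1/2
P(X=0 | obs) = 1/3 / 1/2 = 2/3
P(X=1 | obs) = 1/6 / 1/2 = 1/3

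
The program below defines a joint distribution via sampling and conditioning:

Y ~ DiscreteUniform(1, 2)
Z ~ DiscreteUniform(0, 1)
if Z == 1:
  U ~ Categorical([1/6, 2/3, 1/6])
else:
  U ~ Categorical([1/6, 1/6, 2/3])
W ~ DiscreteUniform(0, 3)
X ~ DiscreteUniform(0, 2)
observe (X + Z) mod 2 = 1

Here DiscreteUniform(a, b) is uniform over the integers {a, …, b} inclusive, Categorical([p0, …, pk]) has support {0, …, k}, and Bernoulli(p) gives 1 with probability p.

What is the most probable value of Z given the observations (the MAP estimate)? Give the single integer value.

Enumerate traces; 72 have nonzero weight after conditioning:
  (Y=1, Z=0, U=0, W=0, X=1) weight 1/288
  (Y=1, Z=0, U=0, W=1, X=1) weight 1/288
  (Y=1, Z=0, U=0, W=2, X=1) weight 1/288
  (Y=1, Z=0, U=0, W=3, X=1) weight 1/288
  (Y=1, Z=0, U=1, W=0, X=1) weight 1/288
  (Y=1, Z=0, U=1, W=1, X=1) weight 1/288
  (Y=1, Z=0, U=1, W=2, X=1) weight 1/288
  (Y=1, Z=0, U=1, W=3, X=1) weight 1/288
  (Y=1, Z=1, U=0, W=0, X=0) weight 1/288
  … 63 more
Group by Z:
  weight(Z=0) = 1/6
  weight(Z=1) = 1/3
Total weight = 1/6 + 1/3 = 1/2
P(Z=0 | obs) = 1/6 / 1/2 = 1/3
P(Z=1 | obs) = 1/3 / 1/2 = 2/3
argmax = 1

argmax_v P(Z = v | obs) = 1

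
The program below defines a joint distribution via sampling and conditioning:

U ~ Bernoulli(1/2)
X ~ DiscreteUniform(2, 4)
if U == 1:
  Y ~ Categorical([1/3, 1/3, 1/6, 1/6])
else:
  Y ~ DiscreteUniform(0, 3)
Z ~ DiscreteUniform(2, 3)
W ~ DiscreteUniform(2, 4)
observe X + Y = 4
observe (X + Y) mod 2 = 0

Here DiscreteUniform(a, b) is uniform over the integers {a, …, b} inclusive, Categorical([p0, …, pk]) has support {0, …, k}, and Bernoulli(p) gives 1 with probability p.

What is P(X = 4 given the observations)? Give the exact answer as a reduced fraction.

Enumerate traces; 36 have nonzero weight after conditioning:
  (U=0, X=2, Y=2, Z=2, W=2) weight 1/144
  (U=0, X=2, Y=2, Z=2, W=3) weight 1/144
  (U=0, X=2, Y=2, Z=2, W=4) weight 1/144
  (U=0, X=2, Y=2, Z=3, W=2) weight 1/144
  (U=0, X=2, Y=2, Z=3, W=3) weight 1/144
  (U=0, X=2, Y=2, Z=3, W=4) weight 1/144
  (U=0, X=3, Y=1, Z=2, W=2) weight 1/144
  (U=0, X=3, Y=1, Z=2, W=3) weight 1/144
  (U=0, X=4, Y=0, Z=2, W=2) weight 1/144
  … 27 more
Group by X:
  weight(X=2) = 5/72
  weight(X=3) = 7/72
  weight(X=4) = 7/72
Total weight = 5/72 + 7/72 + 7/72 = 19/72
P(X=2 | obs) = 5/72 / 19/72 = 5/19
P(X=3 | obs) = 7/72 / 19/72 = 7/19
P(X=4 | obs) = 7/72 / 19/72 = 7/19

P(X = 4 | obs) = 7/19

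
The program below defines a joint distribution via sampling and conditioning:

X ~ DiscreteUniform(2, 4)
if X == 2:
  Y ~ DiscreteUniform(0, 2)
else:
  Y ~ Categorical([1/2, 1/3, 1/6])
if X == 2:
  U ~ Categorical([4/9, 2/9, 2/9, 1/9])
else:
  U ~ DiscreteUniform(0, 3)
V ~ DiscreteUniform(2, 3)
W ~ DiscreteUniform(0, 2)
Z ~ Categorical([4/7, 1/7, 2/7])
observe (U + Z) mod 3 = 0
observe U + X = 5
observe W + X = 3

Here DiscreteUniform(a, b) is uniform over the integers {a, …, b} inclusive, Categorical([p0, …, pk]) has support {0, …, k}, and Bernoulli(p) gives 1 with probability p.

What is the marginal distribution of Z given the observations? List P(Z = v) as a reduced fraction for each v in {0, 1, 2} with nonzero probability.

P(Z=0) = 16/25, P(Z=1) = 9/25

Enumerate traces; 12 have nonzero weight after conditioning:
  (X=2, Y=0, U=3, V=2, W=1, Z=0) weight 2/1701
  (X=2, Y=0, U=3, V=3, W=1, Z=0) weight 2/1701
  (X=2, Y=1, U=3, V=2, W=1, Z=0) weight 2/1701
  (X=2, Y=1, U=3, V=3, W=1, Z=0) weight 2/1701
  (X=2, Y=2, U=3, V=2, W=1, Z=0) weight 2/1701
  (X=2, Y=2, U=3, V=3, W=1, Z=0) weight 2/1701
  (X=3, Y=0, U=2, V=2, W=0, Z=1) weight 1/1008
  (X=3, Y=0, U=2, V=3, W=0, Z=1) weight 1/1008
  … 4 more
Group by Z:
  weight(Z=0) = 4/567
  weight(Z=1) = 1/252
Total weight = 4/567 + 1/252 = 25/2268
P(Z=0 | obs) = 4/567 / 25/2268 = 16/25
P(Z=1 | obs) = 1/252 / 25/2268 = 9/25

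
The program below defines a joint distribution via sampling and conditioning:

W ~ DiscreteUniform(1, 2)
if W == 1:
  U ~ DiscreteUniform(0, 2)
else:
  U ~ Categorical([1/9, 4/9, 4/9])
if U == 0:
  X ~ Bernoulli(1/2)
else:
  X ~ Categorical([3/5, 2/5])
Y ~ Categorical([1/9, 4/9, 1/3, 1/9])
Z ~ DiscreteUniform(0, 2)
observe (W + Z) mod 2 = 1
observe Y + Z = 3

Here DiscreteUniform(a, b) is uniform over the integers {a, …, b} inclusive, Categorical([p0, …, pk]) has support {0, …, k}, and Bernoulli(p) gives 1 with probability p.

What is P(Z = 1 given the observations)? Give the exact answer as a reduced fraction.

Enumerate traces; 18 have nonzero weight after conditioning:
  (W=1, U=0, X=0, Y=1, Z=2) weight 1/81
  (W=1, U=0, X=0, Y=3, Z=0) weight 1/324
  (W=1, U=0, X=1, Y=1, Z=2) weight 1/81
  (W=1, U=0, X=1, Y=3, Z=0) weight 1/324
  (W=1, U=1, X=0, Y=1, Z=2) weight 2/135
  (W=1, U=1, X=0, Y=3, Z=0) weight 1/270
  (W=1, U=1, X=1, Y=1, Z=2) weight 4/405
  (W=1, U=1, X=1, Y=3, Z=0) weight 1/405
  (W=2, U=0, X=0, Y=2, Z=1) weight 1/324
  … 9 more
Group by Z:
  weight(Z=0) = 1/54
  weight(Z=1) = 1/18
  weight(Z=2) = 2/27
Total weight = 1/54 + 1/18 + 2/27 = 4/27
P(Z=0 | obs) = 1/54 / 4/27 = 1/8
P(Z=1 | obs) = 1/18 / 4/27 = 3/8
P(Z=2 | obs) = 2/27 / 4/27 = 1/2

P(Z = 1 | obs) = 3/8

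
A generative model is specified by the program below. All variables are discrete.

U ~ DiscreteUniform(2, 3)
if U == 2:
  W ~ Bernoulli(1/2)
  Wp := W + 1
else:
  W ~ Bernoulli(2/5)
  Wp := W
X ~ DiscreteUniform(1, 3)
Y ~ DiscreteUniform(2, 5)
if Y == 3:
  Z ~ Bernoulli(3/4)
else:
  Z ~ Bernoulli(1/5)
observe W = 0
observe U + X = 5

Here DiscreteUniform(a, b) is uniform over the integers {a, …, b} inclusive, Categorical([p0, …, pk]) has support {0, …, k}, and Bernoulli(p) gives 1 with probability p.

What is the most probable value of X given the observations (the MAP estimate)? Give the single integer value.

Enumerate traces; 16 have nonzero weight after conditioning:
  (U=2, W=0, X=3, Y=2, Z=0) weight 1/60
  (U=2, W=0, X=3, Y=2, Z=1) weight 1/240
  (U=2, W=0, X=3, Y=3, Z=0) weight 1/192
  (U=2, W=0, X=3, Y=3, Z=1) weight 1/64
  (U=2, W=0, X=3, Y=4, Z=0) weight 1/60
  (U=2, W=0, X=3, Y=4, Z=1) weight 1/240
  (U=2, W=0, X=3, Y=5, Z=0) weight 1/60
  (U=2, W=0, X=3, Y=5, Z=1) weight 1/240
  (U=3, W=0, X=2, Y=2, Z=0) weight 1/50
  … 7 more
Group by X:
  weight(X=2) = 1/10
  weight(X=3) = 1/12
Total weight = 1/10 + 1/12 = 11/60
P(X=2 | obs) = 1/10 / 11/60 = 6/11
P(X=3 | obs) = 1/12 / 11/60 = 5/11
argmax = 2

argmax_v P(X = v | obs) = 2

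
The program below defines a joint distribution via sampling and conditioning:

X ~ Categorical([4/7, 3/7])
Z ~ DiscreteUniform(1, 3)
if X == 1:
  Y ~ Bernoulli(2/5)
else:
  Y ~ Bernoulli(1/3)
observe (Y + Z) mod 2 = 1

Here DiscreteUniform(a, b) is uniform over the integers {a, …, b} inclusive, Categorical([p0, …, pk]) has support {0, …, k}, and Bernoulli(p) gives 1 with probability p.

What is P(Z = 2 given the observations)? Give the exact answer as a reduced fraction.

P(Z = 2 | obs) = 19/86

Enumerate traces; 6 have nonzero weight after conditioning:
  (X=0, Z=1, Y=0) weight 8/63
  (X=0, Z=2, Y=1) weight 4/63
  (X=0, Z=3, Y=0) weight 8/63
  (X=1, Z=1, Y=0) weight 3/35
  (X=1, Z=2, Y=1) weight 2/35
  (X=1, Z=3, Y=0) weight 3/35
Group by Z:
  weight(Z=1) = 67/315
  weight(Z=2) = 38/315
  weight(Z=3) = 67/315
Total weight = 67/315 + 38/315 + 67/315 = 172/315
P(Z=1 | obs) = 67/315 / 172/315 = 67/172
P(Z=2 | obs) = 38/315 / 172/315 = 19/86
P(Z=3 | obs) = 67/315 / 172/315 = 67/172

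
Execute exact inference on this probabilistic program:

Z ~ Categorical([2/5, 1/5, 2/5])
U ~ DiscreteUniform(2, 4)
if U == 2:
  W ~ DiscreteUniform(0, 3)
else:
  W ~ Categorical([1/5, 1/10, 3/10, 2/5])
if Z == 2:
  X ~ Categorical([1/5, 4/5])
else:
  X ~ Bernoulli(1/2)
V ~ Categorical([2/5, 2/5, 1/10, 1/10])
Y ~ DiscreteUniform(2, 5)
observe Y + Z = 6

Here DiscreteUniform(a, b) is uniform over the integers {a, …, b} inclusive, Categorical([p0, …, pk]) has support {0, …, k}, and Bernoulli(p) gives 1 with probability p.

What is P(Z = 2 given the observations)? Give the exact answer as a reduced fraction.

Enumerate traces; 192 have nonzero weight after conditioning:
  (Z=1, U=2, W=0, X=0, V=0, Y=5) weight 1/1200
  (Z=1, U=2, W=0, X=0, V=1, Y=5) weight 1/1200
  (Z=1, U=2, W=0, X=0, V=2, Y=5) weight 1/4800
  (Z=1, U=2, W=0, X=0, V=3, Y=5) weight 1/4800
  (Z=1, U=2, W=0, X=1, V=0, Y=5) weight 1/1200
  (Z=1, U=2, W=0, X=1, V=1, Y=5) weight 1/1200
  (Z=1, U=2, W=0, X=1, V=2, Y=5) weight 1/4800
  (Z=1, U=2, W=0, X=1, V=3, Y=5) weight 1/4800
  (Z=2, U=2, W=0, X=0, V=0, Y=4) weight 1/1500
  … 183 more
Group by Z:
  weight(Z=1) = 1/20
  weight(Z=2) = 1/10
Total weight = 1/20 + 1/10 = 3/20
P(Z=1 | obs) = 1/20 / 3/20 = 1/3
P(Z=2 | obs) = 1/10 / 3/20 = 2/3

P(Z = 2 | obs) = 2/3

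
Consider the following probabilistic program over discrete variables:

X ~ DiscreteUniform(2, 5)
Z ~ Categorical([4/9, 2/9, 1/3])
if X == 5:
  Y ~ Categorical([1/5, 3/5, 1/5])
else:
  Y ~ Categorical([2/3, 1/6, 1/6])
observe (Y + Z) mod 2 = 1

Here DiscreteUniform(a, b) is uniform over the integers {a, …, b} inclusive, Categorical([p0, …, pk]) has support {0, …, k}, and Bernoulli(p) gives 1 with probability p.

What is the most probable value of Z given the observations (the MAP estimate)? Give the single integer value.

Enumerate traces; 16 have nonzero weight after conditioning:
  (X=2, Z=0, Y=1) weight 1/54
  (X=2, Z=1, Y=0) weight 1/27
  (X=2, Z=1, Y=2) weight 1/108
  (X=2, Z=2, Y=1) weight 1/72
  (X=3, Z=0, Y=1) weight 1/54
  (X=3, Z=1, Y=0) weight 1/27
  (X=3, Z=1, Y=2) weight 1/108
  (X=3, Z=2, Y=1) weight 1/72
  … 8 more
Group by Z:
  weight(Z=0) = 11/90
  weight(Z=1) = 29/180
  weight(Z=2) = 11/120
Total weight = 11/90 + 29/180 + 11/120 = 3/8
P(Z=0 | obs) = 11/90 / 3/8 = 44/135
P(Z=1 | obs) = 29/180 / 3/8 = 58/135
P(Z=2 | obs) = 11/120 / 3/8 = 11/45
argmax = 1

argmax_v P(Z = v | obs) = 1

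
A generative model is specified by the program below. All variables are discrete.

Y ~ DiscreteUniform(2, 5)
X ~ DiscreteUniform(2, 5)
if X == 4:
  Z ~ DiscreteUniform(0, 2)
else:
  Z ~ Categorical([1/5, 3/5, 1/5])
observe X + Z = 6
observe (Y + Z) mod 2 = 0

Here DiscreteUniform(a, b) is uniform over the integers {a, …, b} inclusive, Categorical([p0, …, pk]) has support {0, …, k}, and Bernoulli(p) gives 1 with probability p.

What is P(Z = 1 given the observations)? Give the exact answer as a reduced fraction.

Enumerate traces; 4 have nonzero weight after conditioning:
  (Y=2, X=4, Z=2) weight 1/48
  (Y=3, X=5, Z=1) weight 3/80
  (Y=4, X=4, Z=2) weight 1/48
  (Y=5, X=5, Z=1) weight 3/80
Group by Z:
  weight(Z=1) = 3/40
  weight(Z=2) = 1/24
Total weight = 3/40 + 1/24 = 7/60
P(Z=1 | obs) = 3/40 / 7/60 = 9/14
P(Z=2 | obs) = 1/24 / 7/60 = 5/14

P(Z = 1 | obs) = 9/14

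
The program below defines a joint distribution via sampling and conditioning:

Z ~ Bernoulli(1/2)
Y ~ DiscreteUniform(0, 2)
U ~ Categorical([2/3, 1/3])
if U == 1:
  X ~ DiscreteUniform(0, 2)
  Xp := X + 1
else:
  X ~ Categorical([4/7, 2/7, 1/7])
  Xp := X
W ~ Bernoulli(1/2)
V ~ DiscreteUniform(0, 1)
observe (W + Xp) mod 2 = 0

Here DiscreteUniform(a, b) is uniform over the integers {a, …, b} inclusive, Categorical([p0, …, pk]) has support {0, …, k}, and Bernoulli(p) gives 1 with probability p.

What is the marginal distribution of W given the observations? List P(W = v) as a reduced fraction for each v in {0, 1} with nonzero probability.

Enumerate traces; 72 have nonzero weight after conditioning:
  (Z=0, Y=0, U=0, X=0, W=0, V=0) weight 1/63
  (Z=0, Y=0, U=0, X=0, W=0, V=1) weight 1/63
  (Z=0, Y=0, U=0, X=1, W=1, V=0) weight 1/126
  (Z=0, Y=0, U=0, X=1, W=1, V=1) weight 1/126
  (Z=0, Y=0, U=0, X=2, W=0, V=0) weight 1/252
  (Z=0, Y=0, U=0, X=2, W=0, V=1) weight 1/252
  (Z=0, Y=0, U=1, X=0, W=1, V=0) weight 1/216
  (Z=0, Y=0, U=1, X=0, W=1, V=1) weight 1/216
  … 64 more
Group by W:
  weight(W=0) = 37/126
  weight(W=1) = 13/63
Total weight = 37/126 + 13/63 = 1/2
P(W=0 | obs) = 37/126 / 1/2 = 37/63
P(W=1 | obs) = 13/63 / 1/2 = 26/63

P(W=0) = 37/63, P(W=1) = 26/63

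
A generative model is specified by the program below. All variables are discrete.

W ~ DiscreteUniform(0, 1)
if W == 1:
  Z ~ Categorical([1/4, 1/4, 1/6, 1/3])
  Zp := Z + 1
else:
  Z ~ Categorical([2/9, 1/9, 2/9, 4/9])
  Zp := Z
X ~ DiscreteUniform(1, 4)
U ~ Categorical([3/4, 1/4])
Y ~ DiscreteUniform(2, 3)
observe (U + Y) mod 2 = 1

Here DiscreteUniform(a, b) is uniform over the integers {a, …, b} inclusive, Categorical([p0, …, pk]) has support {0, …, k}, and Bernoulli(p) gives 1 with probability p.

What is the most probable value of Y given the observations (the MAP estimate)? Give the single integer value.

Enumerate traces; 64 have nonzero weight after conditioning:
  (W=0, Z=0, X=1, U=0, Y=3) weight 1/96
  (W=0, Z=0, X=1, U=1, Y=2) weight 1/288
  (W=0, Z=0, X=2, U=0, Y=3) weight 1/96
  (W=0, Z=0, X=2, U=1, Y=2) weight 1/288
  (W=0, Z=0, X=3, U=0, Y=3) weight 1/96
  (W=0, Z=0, X=3, U=1, Y=2) weight 1/288
  (W=0, Z=0, X=4, U=0, Y=3) weight 1/96
  (W=0, Z=0, X=4, U=1, Y=2) weight 1/288
  … 56 more
Group by Y:
  weight(Y=2) = 1/8
  weight(Y=3) = 3/8
Total weight = 1/8 + 3/8 = 1/2
P(Y=2 | obs) = 1/8 / 1/2 = 1/4
P(Y=3 | obs) = 3/8 / 1/2 = 3/4
argmax = 3

argmax_v P(Y = v | obs) = 3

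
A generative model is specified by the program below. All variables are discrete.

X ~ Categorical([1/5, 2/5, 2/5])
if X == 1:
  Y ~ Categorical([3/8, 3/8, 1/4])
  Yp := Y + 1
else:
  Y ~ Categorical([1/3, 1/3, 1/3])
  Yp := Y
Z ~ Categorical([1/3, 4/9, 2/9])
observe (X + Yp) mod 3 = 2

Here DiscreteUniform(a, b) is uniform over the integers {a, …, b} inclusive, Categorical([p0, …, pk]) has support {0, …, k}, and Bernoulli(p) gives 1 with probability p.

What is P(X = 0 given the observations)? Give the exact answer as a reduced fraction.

P(X = 0 | obs) = 4/21

Enumerate traces; 9 have nonzero weight after conditioning:
  (X=0, Y=2, Z=0) weight 1/45
  (X=0, Y=2, Z=1) weight 4/135
  (X=0, Y=2, Z=2) weight 2/135
  (X=1, Y=0, Z=0) weight 1/20
  (X=1, Y=0, Z=1) weight 1/15
  (X=1, Y=0, Z=2) weight 1/30
  (X=2, Y=0, Z=0) weight 2/45
  (X=2, Y=0, Z=1) weight 8/135
  … 1 more
Group by X:
  weight(X=0) = 1/15
  weight(X=1) = 3/20
  weight(X=2) = 2/15
Total weight = 1/15 + 3/20 + 2/15 = 7/20
P(X=0 | obs) = 1/15 / 7/20 = 4/21
P(X=1 | obs) = 3/20 / 7/20 = 3/7
P(X=2 | obs) = 2/15 / 7/20 = 8/21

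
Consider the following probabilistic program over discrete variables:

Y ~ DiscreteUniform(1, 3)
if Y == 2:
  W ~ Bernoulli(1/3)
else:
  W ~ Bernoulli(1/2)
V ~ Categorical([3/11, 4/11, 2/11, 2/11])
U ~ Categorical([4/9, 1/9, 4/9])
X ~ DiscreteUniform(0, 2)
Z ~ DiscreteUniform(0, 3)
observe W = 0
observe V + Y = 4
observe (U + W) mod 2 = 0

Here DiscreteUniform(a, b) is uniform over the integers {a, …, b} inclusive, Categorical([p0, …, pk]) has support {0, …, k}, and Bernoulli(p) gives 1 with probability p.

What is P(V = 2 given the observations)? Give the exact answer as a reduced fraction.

P(V = 2 | obs) = 4/13

Enumerate traces; 72 have nonzero weight after conditioning:
  (Y=1, W=0, V=3, U=0, X=0, Z=0) weight 1/891
  (Y=1, W=0, V=3, U=0, X=0, Z=1) weight 1/891
  (Y=1, W=0, V=3, U=0, X=0, Z=2) weight 1/891
  (Y=1, W=0, V=3, U=0, X=0, Z=3) weight 1/891
  (Y=1, W=0, V=3, U=0, X=1, Z=0) weight 1/891
  (Y=1, W=0, V=3, U=0, X=1, Z=1) weight 1/891
  (Y=1, W=0, V=3, U=0, X=1, Z=2) weight 1/891
  (Y=1, W=0, V=3, U=0, X=1, Z=3) weight 1/891
  (Y=2, W=0, V=2, U=0, X=0, Z=0) weight 4/2673
  (Y=3, W=0, V=1, U=0, X=0, Z=0) weight 2/891
  … 62 more
Group by V:
  weight(V=1) = 16/297
  weight(V=2) = 32/891
  weight(V=3) = 8/297
Total weight = 16/297 + 32/891 + 8/297 = 104/891
P(V=1 | obs) = 16/297 / 104/891 = 6/13
P(V=2 | obs) = 32/891 / 104/891 = 4/13
P(V=3 | obs) = 8/297 / 104/891 = 3/13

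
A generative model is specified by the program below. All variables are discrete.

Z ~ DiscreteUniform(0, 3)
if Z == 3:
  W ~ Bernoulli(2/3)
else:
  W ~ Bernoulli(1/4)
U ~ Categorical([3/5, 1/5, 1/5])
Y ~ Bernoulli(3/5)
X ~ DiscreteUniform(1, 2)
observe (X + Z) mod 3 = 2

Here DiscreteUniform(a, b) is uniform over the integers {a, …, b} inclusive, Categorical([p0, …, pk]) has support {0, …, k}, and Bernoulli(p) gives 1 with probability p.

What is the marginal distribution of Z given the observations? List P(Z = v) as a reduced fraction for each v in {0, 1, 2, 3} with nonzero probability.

P(Z=0) = 1/3, P(Z=1) = 1/3, P(Z=3) = 1/3

Enumerate traces; 36 have nonzero weight after conditioning:
  (Z=0, W=0, U=0, Y=0, X=2) weight 9/400
  (Z=0, W=0, U=0, Y=1, X=2) weight 27/800
  (Z=0, W=0, U=1, Y=0, X=2) weight 3/400
  (Z=0, W=0, U=1, Y=1, X=2) weight 9/800
  (Z=0, W=0, U=2, Y=0, X=2) weight 3/400
  (Z=0, W=0, U=2, Y=1, X=2) weight 9/800
  (Z=0, W=1, U=0, Y=0, X=2) weight 3/400
  (Z=0, W=1, U=0, Y=1, X=2) weight 9/800
  (Z=1, W=0, U=0, Y=0, X=1) weight 9/400
  (Z=3, W=0, U=0, Y=0, X=2) weight 1/100
  … 26 more
Group by Z:
  weight(Z=0) = 1/8
  weight(Z=1) = 1/8
  weight(Z=3) = 1/8
Total weight = 1/8 + 1/8 + 1/8 = 3/8
P(Z=0 | obs) = 1/8 / 3/8 = 1/3
P(Z=1 | obs) = 1/8 / 3/8 = 1/3
P(Z=3 | obs) = 1/8 / 3/8 = 1/3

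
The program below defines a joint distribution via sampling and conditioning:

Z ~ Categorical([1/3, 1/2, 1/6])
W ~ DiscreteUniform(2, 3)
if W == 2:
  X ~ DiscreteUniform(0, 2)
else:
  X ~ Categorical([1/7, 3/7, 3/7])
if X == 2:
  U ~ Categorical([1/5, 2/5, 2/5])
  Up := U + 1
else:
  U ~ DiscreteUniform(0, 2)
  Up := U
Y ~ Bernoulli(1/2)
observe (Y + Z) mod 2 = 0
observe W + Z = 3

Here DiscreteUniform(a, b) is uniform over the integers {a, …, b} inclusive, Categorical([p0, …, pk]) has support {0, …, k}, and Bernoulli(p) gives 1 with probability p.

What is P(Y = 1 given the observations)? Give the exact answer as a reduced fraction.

P(Y = 1 | obs) = 3/5

Enumerate traces; 18 have nonzero weight after conditioning:
  (Z=0, W=3, X=0, U=0, Y=0) weight 1/252
  (Z=0, W=3, X=0, U=1, Y=0) weight 1/252
  (Z=0, W=3, X=0, U=2, Y=0) weight 1/252
  (Z=0, W=3, X=1, U=0, Y=0) weight 1/84
  (Z=0, W=3, X=1, U=1, Y=0) weight 1/84
  (Z=0, W=3, X=1, U=2, Y=0) weight 1/84
  (Z=0, W=3, X=2, U=0, Y=0) weight 1/140
  (Z=0, W=3, X=2, U=1, Y=0) weight 1/70
  (Z=1, W=2, X=0, U=0, Y=1) weight 1/72
  … 9 more
Group by Y:
  weight(Y=0) = 1/12
  weight(Y=1) = 1/8
Total weight = 1/12 + 1/8 = 5/24
P(Y=0 | obs) = 1/12 / 5/24 = 2/5
P(Y=1 | obs) = 1/8 / 5/24 = 3/5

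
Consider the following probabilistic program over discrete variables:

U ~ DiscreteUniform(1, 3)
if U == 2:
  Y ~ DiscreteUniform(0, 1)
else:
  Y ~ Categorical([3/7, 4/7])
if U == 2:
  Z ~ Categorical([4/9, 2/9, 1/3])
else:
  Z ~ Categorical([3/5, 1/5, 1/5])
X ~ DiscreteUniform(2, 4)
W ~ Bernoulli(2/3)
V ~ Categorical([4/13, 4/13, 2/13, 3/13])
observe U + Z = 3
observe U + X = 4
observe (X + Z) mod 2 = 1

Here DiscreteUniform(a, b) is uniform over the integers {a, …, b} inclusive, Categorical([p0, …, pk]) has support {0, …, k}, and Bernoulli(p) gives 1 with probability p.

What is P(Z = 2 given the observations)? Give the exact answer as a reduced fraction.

Enumerate traces; 32 have nonzero weight after conditioning:
  (U=1, Y=0, Z=2, X=3, W=0, V=0) weight 4/4095
  (U=1, Y=0, Z=2, X=3, W=0, V=1) weight 4/4095
  (U=1, Y=0, Z=2, X=3, W=0, V=2) weight 2/4095
  (U=1, Y=0, Z=2, X=3, W=0, V=3) weight 1/1365
  (U=1, Y=0, Z=2, X=3, W=1, V=0) weight 8/4095
  (U=1, Y=0, Z=2, X=3, W=1, V=1) weight 8/4095
  (U=1, Y=0, Z=2, X=3, W=1, V=2) weight 4/4095
  (U=1, Y=0, Z=2, X=3, W=1, V=3) weight 2/1365
  (U=2, Y=0, Z=1, X=2, W=0, V=0) weight 4/3159
  … 23 more
Group by Z:
  weight(Z=1) = 2/81
  weight(Z=2) = 1/45
Total weight = 2/81 + 1/45 = 19/405
P(Z=1 | obs) = 2/81 / 19/405 = 10/19
P(Z=2 | obs) = 1/45 / 19/405 = 9/19

P(Z = 2 | obs) = 9/19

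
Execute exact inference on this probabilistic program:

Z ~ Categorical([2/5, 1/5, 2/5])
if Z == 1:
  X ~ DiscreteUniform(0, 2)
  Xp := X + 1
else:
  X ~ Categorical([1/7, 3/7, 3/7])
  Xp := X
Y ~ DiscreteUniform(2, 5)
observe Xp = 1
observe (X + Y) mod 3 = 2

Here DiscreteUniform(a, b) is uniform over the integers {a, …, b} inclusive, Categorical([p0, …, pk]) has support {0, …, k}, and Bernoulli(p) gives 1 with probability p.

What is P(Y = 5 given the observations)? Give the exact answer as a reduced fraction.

Enumerate traces; 4 have nonzero weight after conditioning:
  (Z=0, X=1, Y=4) weight 3/70
  (Z=1, X=0, Y=2) weight 1/60
  (Z=1, X=0, Y=5) weight 1/60
  (Z=2, X=1, Y=4) weight 3/70
Group by Y:
  weight(Y=2) = 1/60
  weight(Y=4) = 3/35
  weight(Y=5) = 1/60
Total weight = 1/60 + 3/35 + 1/60 = 5/42
P(Y=2 | obs) = 1/60 / 5/42 = 7/50
P(Y=4 | obs) = 3/35 / 5/42 = 18/25
P(Y=5 | obs) = 1/60 / 5/42 = 7/50

P(Y = 5 | obs) = 7/50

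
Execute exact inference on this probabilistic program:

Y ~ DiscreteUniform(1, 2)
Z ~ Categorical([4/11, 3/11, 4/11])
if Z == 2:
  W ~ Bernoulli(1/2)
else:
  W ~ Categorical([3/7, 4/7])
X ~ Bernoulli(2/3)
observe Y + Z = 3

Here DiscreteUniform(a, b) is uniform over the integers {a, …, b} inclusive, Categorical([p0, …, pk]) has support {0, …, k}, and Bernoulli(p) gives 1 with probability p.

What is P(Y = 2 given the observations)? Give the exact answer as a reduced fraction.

Enumerate traces; 8 have nonzero weight after conditioning:
  (Y=1, Z=2, W=0, X=0) weight 1/33
  (Y=1, Z=2, W=0, X=1) weight 2/33
  (Y=1, Z=2, W=1, X=0) weight 1/33
  (Y=1, Z=2, W=1, X=1) weight 2/33
  (Y=2, Z=1, W=0, X=0) weight 3/154
  (Y=2, Z=1, W=0, X=1) weight 3/77
  (Y=2, Z=1, W=1, X=0) weight 2/77
  (Y=2, Z=1, W=1, X=1) weight 4/77
Group by Y:
  weight(Y=1) = 2/11
  weight(Y=2) = 3/22
Total weight = 2/11 + 3/22 = 7/22
P(Y=1 | obs) = 2/11 / 7/22 = 4/7
P(Y=2 | obs) = 3/22 / 7/22 = 3/7

P(Y = 2 | obs) = 3/7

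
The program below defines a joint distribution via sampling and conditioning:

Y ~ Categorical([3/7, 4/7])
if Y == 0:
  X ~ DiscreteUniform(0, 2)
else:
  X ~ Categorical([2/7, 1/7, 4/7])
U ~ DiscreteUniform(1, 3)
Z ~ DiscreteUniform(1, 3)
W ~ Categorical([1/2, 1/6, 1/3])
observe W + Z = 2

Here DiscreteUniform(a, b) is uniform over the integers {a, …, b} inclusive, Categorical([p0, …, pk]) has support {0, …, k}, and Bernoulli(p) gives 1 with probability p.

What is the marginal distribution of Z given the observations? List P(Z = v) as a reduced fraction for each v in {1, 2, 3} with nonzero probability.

Enumerate traces; 36 have nonzero weight after conditioning:
  (Y=0, X=0, U=1, Z=1, W=1) weight 1/378
  (Y=0, X=0, U=1, Z=2, W=0) weight 1/126
  (Y=0, X=0, U=2, Z=1, W=1) weight 1/378
  (Y=0, X=0, U=2, Z=2, W=0) weight 1/126
  (Y=0, X=0, U=3, Z=1, W=1) weight 1/378
  (Y=0, X=0, U=3, Z=2, W=0) weight 1/126
  (Y=0, X=1, U=1, Z=1, W=1) weight 1/378
  (Y=0, X=1, U=1, Z=2, W=0) weight 1/126
  … 28 more
Group by Z:
  weight(Z=1) = 1/18
  weight(Z=2) = 1/6
Total weight = 1/18 + 1/6 = 2/9
P(Z=1 | obs) = 1/18 / 2/9 = 1/4
P(Z=2 | obs) = 1/6 / 2/9 = 3/4

P(Z=1) = 1/4, P(Z=2) = 3/4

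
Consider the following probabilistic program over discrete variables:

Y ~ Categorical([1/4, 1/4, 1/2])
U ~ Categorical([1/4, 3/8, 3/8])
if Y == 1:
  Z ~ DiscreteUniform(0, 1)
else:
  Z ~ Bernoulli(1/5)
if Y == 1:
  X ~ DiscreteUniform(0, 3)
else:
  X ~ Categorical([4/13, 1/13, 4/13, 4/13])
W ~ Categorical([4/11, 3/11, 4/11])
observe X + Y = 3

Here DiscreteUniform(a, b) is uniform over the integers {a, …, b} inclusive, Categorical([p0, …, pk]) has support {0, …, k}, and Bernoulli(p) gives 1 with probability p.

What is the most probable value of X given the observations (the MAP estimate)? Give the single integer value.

Enumerate traces; 54 have nonzero weight after conditioning:
  (Y=0, U=0, Z=0, X=3, W=0) weight 4/715
  (Y=0, U=0, Z=0, X=3, W=1) weight 3/715
  (Y=0, U=0, Z=0, X=3, W=2) weight 4/715
  (Y=0, U=0, Z=1, X=3, W=0) weight 1/715
  (Y=0, U=0, Z=1, X=3, W=1) weight 3/2860
  (Y=0, U=0, Z=1, X=3, W=2) weight 1/715
  (Y=0, U=1, Z=0, X=3, W=0) weight 6/715
  (Y=0, U=1, Z=0, X=3, W=1) weight 9/1430
  (Y=1, U=0, Z=0, X=2, W=0) weight 1/352
  (Y=2, U=0, Z=0, X=1, W=0) weight 2/715
  … 44 more
Group by X:
  weight(X=1) = 1/26
  weight(X=2) = 1/16
  weight(X=3) = 1/13
Total weight = 1/26 + 1/16 + 1/13 = 37/208
P(X=1 | obs) = 1/26 / 37/208 = 8/37
P(X=2 | obs) = 1/16 / 37/208 = 13/37
P(X=3 | obs) = 1/13 / 37/208 = 16/37
argmax = 3

argmax_v P(X = v | obs) = 3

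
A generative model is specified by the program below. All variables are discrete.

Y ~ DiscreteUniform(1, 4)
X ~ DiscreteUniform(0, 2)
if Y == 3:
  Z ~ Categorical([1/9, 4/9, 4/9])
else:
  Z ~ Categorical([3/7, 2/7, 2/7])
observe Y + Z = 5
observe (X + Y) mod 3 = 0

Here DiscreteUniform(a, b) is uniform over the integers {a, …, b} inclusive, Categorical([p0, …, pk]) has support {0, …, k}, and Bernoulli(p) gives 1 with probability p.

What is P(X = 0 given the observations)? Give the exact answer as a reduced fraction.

Enumerate traces; 2 have nonzero weight after conditioning:
  (Y=3, X=0, Z=2) weight 1/27
  (Y=4, X=2, Z=1) weight 1/42
Group by X:
  weight(X=0) = 1/27
  weight(X=2) = 1/42
Total weight = 1/27 + 1/42 = 23/378
P(X=0 | obs) = 1/27 / 23/378 = 14/23
P(X=2 | obs) = 1/42 / 23/378 = 9/23

P(X = 0 | obs) = 14/23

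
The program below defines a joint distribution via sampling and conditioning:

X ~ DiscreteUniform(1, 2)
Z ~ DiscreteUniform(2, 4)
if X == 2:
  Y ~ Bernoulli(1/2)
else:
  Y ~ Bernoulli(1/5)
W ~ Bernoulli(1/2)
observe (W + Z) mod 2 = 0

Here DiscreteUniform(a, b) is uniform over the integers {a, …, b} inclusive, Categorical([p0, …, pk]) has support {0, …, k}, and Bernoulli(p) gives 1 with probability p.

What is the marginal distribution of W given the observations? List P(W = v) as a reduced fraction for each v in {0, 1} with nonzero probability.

Enumerate traces; 12 have nonzero weight after conditioning:
  (X=1, Z=2, Y=0, W=0) weight 1/15
  (X=1, Z=2, Y=1, W=0) weight 1/60
  (X=1, Z=3, Y=0, W=1) weight 1/15
  (X=1, Z=3, Y=1, W=1) weight 1/60
  (X=1, Z=4, Y=0, W=0) weight 1/15
  (X=1, Z=4, Y=1, W=0) weight 1/60
  (X=2, Z=2, Y=0, W=0) weight 1/24
  (X=2, Z=2, Y=1, W=0) weight 1/24
  … 4 more
Group by W:
  weight(W=0) = 1/3
  weight(W=1) = 1/6
Total weight = 1/3 + 1/6 = 1/2
P(W=0 | obs) = 1/3 / 1/2 = 2/3
P(W=1 | obs) = 1/6 / 1/2 = 1/3

P(W=0) = 2/3, P(W=1) = 1/3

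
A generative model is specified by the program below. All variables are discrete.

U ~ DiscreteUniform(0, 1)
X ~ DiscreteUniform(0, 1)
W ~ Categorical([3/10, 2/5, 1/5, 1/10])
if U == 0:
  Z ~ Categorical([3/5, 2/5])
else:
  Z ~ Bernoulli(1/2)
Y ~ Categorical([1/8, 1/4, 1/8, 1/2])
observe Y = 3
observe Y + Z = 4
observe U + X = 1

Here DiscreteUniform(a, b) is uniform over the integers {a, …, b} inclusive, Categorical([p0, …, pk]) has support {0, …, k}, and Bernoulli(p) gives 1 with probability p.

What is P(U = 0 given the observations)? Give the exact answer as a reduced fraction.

P(U = 0 | obs) = 4/9

Enumerate traces; 8 have nonzero weight after conditioning:
  (U=0, X=1, W=0, Z=1, Y=3) weight 3/200
  (U=0, X=1, W=1, Z=1, Y=3) weight 1/50
  (U=0, X=1, W=2, Z=1, Y=3) weight 1/100
  (U=0, X=1, W=3, Z=1, Y=3) weight 1/200
  (U=1, X=0, W=0, Z=1, Y=3) weight 3/160
  (U=1, X=0, W=1, Z=1, Y=3) weight 1/40
  (U=1, X=0, W=2, Z=1, Y=3) weight 1/80
  (U=1, X=0, W=3, Z=1, Y=3) weight 1/160
Group by U:
  weight(U=0) = 1/20
  weight(U=1) = 1/16
Total weight = 1/20 + 1/16 = 9/80
P(U=0 | obs) = 1/20 / 9/80 = 4/9
P(U=1 | obs) = 1/16 / 9/80 = 5/9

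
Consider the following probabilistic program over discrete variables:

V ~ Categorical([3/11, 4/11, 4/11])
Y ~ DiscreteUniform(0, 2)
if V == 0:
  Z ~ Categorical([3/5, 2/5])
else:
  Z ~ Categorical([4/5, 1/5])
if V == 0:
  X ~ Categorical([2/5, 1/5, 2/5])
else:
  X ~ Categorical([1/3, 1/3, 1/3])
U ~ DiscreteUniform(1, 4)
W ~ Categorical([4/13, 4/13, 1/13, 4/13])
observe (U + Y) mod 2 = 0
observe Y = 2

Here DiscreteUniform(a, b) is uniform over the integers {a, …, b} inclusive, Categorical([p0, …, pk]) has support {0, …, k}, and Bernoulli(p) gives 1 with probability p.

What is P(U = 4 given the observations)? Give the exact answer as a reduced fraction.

P(U = 4 | obs) = 1/2

Enumerate traces; 144 have nonzero weight after conditioning:
  (V=0, Y=2, Z=0, X=0, U=2, W=0) weight 6/3575
  (V=0, Y=2, Z=0, X=0, U=2, W=1) weight 6/3575
  (V=0, Y=2, Z=0, X=0, U=2, W=2) weight 3/7150
  (V=0, Y=2, Z=0, X=0, U=2, W=3) weight 6/3575
  (V=0, Y=2, Z=0, X=0, U=4, W=0) weight 6/3575
  (V=0, Y=2, Z=0, X=0, U=4, W=1) weight 6/3575
  (V=0, Y=2, Z=0, X=0, U=4, W=2) weight 3/7150
  (V=0, Y=2, Z=0, X=0, U=4, W=3) weight 6/3575
  … 136 more
Group by U:
  weight(U=2) = 1/12
  weight(U=4) = 1/12
Total weight = 1/12 + 1/12 = 1/6
P(U=2 | obs) = 1/12 / 1/6 = 1/2
P(U=4 | obs) = 1/12 / 1/6 = 1/2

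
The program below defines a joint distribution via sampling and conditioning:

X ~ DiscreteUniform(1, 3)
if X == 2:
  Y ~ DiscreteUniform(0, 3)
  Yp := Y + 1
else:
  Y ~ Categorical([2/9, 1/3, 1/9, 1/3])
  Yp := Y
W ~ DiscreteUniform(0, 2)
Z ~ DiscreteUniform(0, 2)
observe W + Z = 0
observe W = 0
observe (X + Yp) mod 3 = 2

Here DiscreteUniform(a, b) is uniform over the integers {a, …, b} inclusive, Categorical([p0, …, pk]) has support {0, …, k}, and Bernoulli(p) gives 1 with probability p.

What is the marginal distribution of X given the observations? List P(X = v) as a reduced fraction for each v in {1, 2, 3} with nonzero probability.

Enumerate traces; 3 have nonzero weight after conditioning:
  (X=1, Y=1, W=0, Z=0) weight 1/81
  (X=2, Y=2, W=0, Z=0) weight 1/108
  (X=3, Y=2, W=0, Z=0) weight 1/243
Group by X:
  weight(X=1) = 1/81
  weight(X=2) = 1/108
  weight(X=3) = 1/243
Total weight = 1/81 + 1/108 + 1/243 = 25/972
P(X=1 | obs) = 1/81 / 25/972 = 12/25
P(X=2 | obs) = 1/108 / 25/972 = 9/25
P(X=3 | obs) = 1/243 / 25/972 = 4/25

P(X=1) = 12/25, P(X=2) = 9/25, P(X=3) = 4/25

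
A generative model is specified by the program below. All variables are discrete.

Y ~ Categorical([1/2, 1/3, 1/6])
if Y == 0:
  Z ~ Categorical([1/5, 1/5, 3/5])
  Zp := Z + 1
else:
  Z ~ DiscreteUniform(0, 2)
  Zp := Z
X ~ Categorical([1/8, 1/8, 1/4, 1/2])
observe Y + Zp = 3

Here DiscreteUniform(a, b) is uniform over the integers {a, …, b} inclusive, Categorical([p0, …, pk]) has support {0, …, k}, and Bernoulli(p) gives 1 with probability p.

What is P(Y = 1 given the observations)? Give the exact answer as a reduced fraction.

P(Y = 1 | obs) = 5/21

Enumerate traces; 12 have nonzero weight after conditioning:
  (Y=0, Z=2, X=0) weight 3/80
  (Y=0, Z=2, X=1) weight 3/80
  (Y=0, Z=2, X=2) weight 3/40
  (Y=0, Z=2, X=3) weight 3/20
  (Y=1, Z=2, X=0) weight 1/72
  (Y=1, Z=2, X=1) weight 1/72
  (Y=1, Z=2, X=2) weight 1/36
  (Y=1, Z=2, X=3) weight 1/18
  (Y=2, Z=1, X=0) weight 1/144
  … 3 more
Group by Y:
  weight(Y=0) = 3/10
  weight(Y=1) = 1/9
  weight(Y=2) = 1/18
Total weight = 3/10 + 1/9 + 1/18 = 7/15
P(Y=0 | obs) = 3/10 / 7/15 = 9/14
P(Y=1 | obs) = 1/9 / 7/15 = 5/21
P(Y=2 | obs) = 1/18 / 7/15 = 5/42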